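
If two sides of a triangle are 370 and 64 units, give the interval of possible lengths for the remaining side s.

306 < s < 434 (units)

By the triangle inequality, s must be less than 370 + 64 = 434 and greater than |370 − 64| = 306.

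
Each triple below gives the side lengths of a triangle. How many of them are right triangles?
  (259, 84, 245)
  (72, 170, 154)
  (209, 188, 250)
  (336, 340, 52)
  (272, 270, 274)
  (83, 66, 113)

3

(259,84,245): 84²+245² = 67081 = 259² → right
(72,170,154): 72²+154² = 28900 = 170² → right
(209,188,250): 188²+209² = 79025 > 62500 = 250² → acute
(336,340,52): 52²+336² = 115600 = 340² → right
(272,270,274): 270²+272² = 146884 > 75076 = 274² → acute
(83,66,113): 66²+83² = 11245 < 12769 = 113² → obtuse
3 of the 6 are right.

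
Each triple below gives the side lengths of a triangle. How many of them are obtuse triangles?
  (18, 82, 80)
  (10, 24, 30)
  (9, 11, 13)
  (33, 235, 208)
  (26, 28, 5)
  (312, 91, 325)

3

(18,82,80): 18²+80² = 6724 = 82² → right
(10,24,30): 10²+24² = 676 < 900 = 30² → obtuse
(9,11,13): 9²+11² = 202 > 169 = 13² → acute
(33,235,208): 33²+208² = 44353 < 55225 = 235² → obtuse
(26,28,5): 5²+26² = 701 < 784 = 28² → obtuse
(312,91,325): 91²+312² = 105625 = 325² → right
3 of the 6 are obtuse.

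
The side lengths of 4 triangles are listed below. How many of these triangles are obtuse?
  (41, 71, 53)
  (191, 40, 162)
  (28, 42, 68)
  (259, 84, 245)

3

(41,71,53): 41²+53² = 4490 < 5041 = 71² → obtuse
(191,40,162): 40²+162² = 27844 < 36481 = 191² → obtuse
(28,42,68): 28²+42² = 2548 < 4624 = 68² → obtuse
(259,84,245): 84²+245² = 67081 = 259² → right
3 of the 4 are obtuse.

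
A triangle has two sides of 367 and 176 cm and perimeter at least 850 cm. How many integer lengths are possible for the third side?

Triangle inequality: 191 < x < 543. Perimeter ≥ 850 gives x ≥ 850 − 367 − 176 = 307.
So 307 ≤ x < 543; integers 307 through 542: 236 values.

236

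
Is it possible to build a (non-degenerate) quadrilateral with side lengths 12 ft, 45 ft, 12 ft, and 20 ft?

For a quadrilateral, each side must be shorter than the sum of the others.
Here the longest side is 45, but the remaining 3 sides sum to only 44.

No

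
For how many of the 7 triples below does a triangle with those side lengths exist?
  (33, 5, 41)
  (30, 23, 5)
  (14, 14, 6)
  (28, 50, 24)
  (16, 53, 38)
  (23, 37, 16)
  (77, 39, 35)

4

(5,33,41): 5+33 ≤ 41 → not valid
(5,23,30): 5+23 ≤ 30 → not valid
(6,14,14): 6+14 > 14 → valid
(24,28,50): 24+28 > 50 → valid
(16,38,53): 16+38 > 53 → valid
(16,23,37): 16+23 > 37 → valid
(35,39,77): 35+39 ≤ 77 → not valid
4 of the 7 triples form a triangle.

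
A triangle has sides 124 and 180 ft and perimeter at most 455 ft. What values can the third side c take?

56 < c ≤ 151 ft

Triangle inequality alone gives 56 < c < 304.
The perimeter condition gives c ≤ 455 − 124 − 180 = 151.
Intersecting the two: 56 < c ≤ 151.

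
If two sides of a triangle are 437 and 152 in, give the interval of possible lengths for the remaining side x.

285 < x < 589

By the triangle inequality, x must be less than 437 + 152 = 589 and greater than |437 − 152| = 285.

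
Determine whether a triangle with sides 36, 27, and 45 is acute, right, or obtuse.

Compare the square of the longest side to the sum of squares of the other two: 27² + 36² = 2025 = 45².

right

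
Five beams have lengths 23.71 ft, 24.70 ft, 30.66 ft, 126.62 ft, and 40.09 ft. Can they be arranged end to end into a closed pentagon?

No

For a pentagon, each side must be shorter than the sum of the others.
Here the longest side is 126.62, but the remaining 4 sides sum to only 119.16.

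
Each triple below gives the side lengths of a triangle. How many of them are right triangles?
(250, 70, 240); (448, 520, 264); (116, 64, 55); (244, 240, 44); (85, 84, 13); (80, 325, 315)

5

(250,70,240): 70²+240² = 62500 = 250² → right
(448,520,264): 264²+448² = 270400 = 520² → right
(116,64,55): 55²+64² = 7121 < 13456 = 116² → obtuse
(244,240,44): 44²+240² = 59536 = 244² → right
(85,84,13): 13²+84² = 7225 = 85² → right
(80,325,315): 80²+315² = 105625 = 325² → right
5 of the 6 are right.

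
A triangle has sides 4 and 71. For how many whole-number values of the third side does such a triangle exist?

7

The third side lies in the open interval (67, 75).
Integers from 68 to 74 inclusive: 74 − 68 + 1 = 7.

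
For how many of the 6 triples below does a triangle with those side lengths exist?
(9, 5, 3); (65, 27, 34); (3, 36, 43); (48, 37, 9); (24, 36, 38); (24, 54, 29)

(3,5,9): 3+5 ≤ 9 → not valid
(27,34,65): 27+34 ≤ 65 → not valid
(3,36,43): 3+36 ≤ 43 → not valid
(9,37,48): 9+37 ≤ 48 → not valid
(24,36,38): 24+36 > 38 → valid
(24,29,54): 24+29 ≤ 54 → not valid
1 of the 6 triples forms a triangle.

1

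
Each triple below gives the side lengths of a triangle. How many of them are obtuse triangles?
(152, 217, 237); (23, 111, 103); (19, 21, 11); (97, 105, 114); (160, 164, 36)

(152,217,237): 152²+217² = 70193 > 56169 = 237² → acute
(23,111,103): 23²+103² = 11138 < 12321 = 111² → obtuse
(19,21,11): 11²+19² = 482 > 441 = 21² → acute
(97,105,114): 97²+105² = 20434 > 12996 = 114² → acute
(160,164,36): 36²+160² = 26896 = 164² → right
1 of the 5 is obtuse.

1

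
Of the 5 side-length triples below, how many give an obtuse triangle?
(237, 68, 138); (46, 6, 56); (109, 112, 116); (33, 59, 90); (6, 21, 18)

2

(237,68,138): 68+138 ≤ 237, not a triangle
(46,6,56): 6+46 ≤ 56, not a triangle
(109,112,116): 109²+112² = 24425 > 13456 = 116² → acute
(33,59,90): 33²+59² = 4570 < 8100 = 90² → obtuse
(6,21,18): 6²+18² = 360 < 441 = 21² → obtuse
2 of the 5 are obtuse.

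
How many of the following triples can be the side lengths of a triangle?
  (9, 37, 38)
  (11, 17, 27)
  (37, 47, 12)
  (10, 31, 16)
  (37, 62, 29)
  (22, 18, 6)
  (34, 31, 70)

5

(9,37,38): 9+37 > 38 → valid
(11,17,27): 11+17 > 27 → valid
(12,37,47): 12+37 > 47 → valid
(10,16,31): 10+16 ≤ 31 → not valid
(29,37,62): 29+37 > 62 → valid
(6,18,22): 6+18 > 22 → valid
(31,34,70): 31+34 ≤ 70 → not valid
5 of the 7 triples form a triangle.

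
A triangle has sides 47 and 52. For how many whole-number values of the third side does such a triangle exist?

93

The third side lies in the open interval (5, 99).
Integers from 6 to 98 inclusive: 98 − 6 + 1 = 93.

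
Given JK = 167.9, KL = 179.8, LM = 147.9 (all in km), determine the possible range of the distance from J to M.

The maximum is all hops collinear in one direction: 167.9 + 179.8 + 147.9 = 495.6.
The longest hop is 179.8; the others sum to 315.8. Since 179.8 ≤ 315.8, the path can fold back on itself completely, so the minimum distance is 0.

0 ≤ JM ≤ 495.6 km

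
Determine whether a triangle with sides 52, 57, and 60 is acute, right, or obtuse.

Compare the square of the longest side to the sum of squares of the other two: 52² + 57² = 5953 > 3600 = 60².

acute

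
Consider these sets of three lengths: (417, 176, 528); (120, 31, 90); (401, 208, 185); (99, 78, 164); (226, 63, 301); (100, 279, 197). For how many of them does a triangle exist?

(176,417,528): 176+417 > 528 → valid
(31,90,120): 31+90 > 120 → valid
(185,208,401): 185+208 ≤ 401 → not valid
(78,99,164): 78+99 > 164 → valid
(63,226,301): 63+226 ≤ 301 → not valid
(100,197,279): 100+197 > 279 → valid
4 of the 6 triples form a triangle.

4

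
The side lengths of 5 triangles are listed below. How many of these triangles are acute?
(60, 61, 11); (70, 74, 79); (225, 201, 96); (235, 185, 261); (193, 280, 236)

3

(60,61,11): 11²+60² = 3721 = 61² → right
(70,74,79): 70²+74² = 10376 > 6241 = 79² → acute
(225,201,96): 96²+201² = 49617 < 50625 = 225² → obtuse
(235,185,261): 185²+235² = 89450 > 68121 = 261² → acute
(193,280,236): 193²+236² = 92945 > 78400 = 280² → acute
3 of the 5 are acute.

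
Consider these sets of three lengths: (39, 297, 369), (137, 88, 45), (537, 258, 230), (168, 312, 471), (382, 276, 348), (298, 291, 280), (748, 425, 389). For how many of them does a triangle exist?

(39,297,369): 39+297 ≤ 369 → not valid
(45,88,137): 45+88 ≤ 137 → not valid
(230,258,537): 230+258 ≤ 537 → not valid
(168,312,471): 168+312 > 471 → valid
(276,348,382): 276+348 > 382 → valid
(280,291,298): 280+291 > 298 → valid
(389,425,748): 389+425 > 748 → valid
4 of the 7 triples form a triangle.

4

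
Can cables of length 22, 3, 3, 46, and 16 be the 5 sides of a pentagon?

No

For a pentagon, each side must be shorter than the sum of the others.
Here the longest side is 46, but the remaining 4 sides sum to only 44.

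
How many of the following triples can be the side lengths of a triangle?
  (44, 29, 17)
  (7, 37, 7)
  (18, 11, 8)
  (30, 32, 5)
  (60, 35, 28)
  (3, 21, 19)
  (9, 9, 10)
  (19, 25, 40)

(17,29,44): 17+29 > 44 → valid
(7,7,37): 7+7 ≤ 37 → not valid
(8,11,18): 8+11 > 18 → valid
(5,30,32): 5+30 > 32 → valid
(28,35,60): 28+35 > 60 → valid
(3,19,21): 3+19 > 21 → valid
(9,9,10): 9+9 > 10 → valid
(19,25,40): 19+25 > 40 → valid
7 of the 8 triples form a triangle.

7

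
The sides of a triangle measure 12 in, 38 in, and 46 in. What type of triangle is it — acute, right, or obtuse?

obtuse

Compare the square of the longest side to the sum of squares of the other two: 12² + 38² = 1588 < 2116 = 46².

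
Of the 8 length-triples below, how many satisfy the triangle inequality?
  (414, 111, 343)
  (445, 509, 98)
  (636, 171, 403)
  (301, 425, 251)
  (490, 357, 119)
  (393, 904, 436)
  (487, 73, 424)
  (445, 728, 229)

4

(111,343,414): 111+343 > 414 → valid
(98,445,509): 98+445 > 509 → valid
(171,403,636): 171+403 ≤ 636 → not valid
(251,301,425): 251+301 > 425 → valid
(119,357,490): 119+357 ≤ 490 → not valid
(393,436,904): 393+436 ≤ 904 → not valid
(73,424,487): 73+424 > 487 → valid
(229,445,728): 229+445 ≤ 728 → not valid
4 of the 8 triples form a triangle.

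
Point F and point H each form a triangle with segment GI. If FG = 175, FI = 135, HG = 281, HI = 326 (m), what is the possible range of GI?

From triangle FGI: |175 − 135| < GI < 175 + 135, i.e. 40 < GI < 310.
From triangle HGI: 45 < GI < 607.
Both must hold, so GI lies in the intersection.

45 < GI < 310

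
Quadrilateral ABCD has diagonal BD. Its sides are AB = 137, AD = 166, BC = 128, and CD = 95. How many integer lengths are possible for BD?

189

From triangle ABD: 29 < BD < 303.
From triangle CBD: 33 < BD < 223.
Intersection: 33 < BD < 223, so integers 34 through 222: 189 values.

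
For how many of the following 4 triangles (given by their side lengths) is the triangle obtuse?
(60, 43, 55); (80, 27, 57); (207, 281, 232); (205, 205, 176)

1

(60,43,55): 43²+55² = 4874 > 3600 = 60² → acute
(80,27,57): 27²+57² = 3978 < 6400 = 80² → obtuse
(207,281,232): 207²+232² = 96673 > 78961 = 281² → acute
(205,205,176): 176²+205² = 73001 > 42025 = 205² → acute
1 of the 4 is obtuse.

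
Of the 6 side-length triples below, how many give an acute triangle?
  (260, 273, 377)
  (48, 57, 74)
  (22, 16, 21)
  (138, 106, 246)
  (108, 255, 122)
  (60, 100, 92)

(260,273,377): 260²+273² = 142129 = 377² → right
(48,57,74): 48²+57² = 5553 > 5476 = 74² → acute
(22,16,21): 16²+21² = 697 > 484 = 22² → acute
(138,106,246): 106+138 ≤ 246, not a triangle
(108,255,122): 108+122 ≤ 255, not a triangle
(60,100,92): 60²+92² = 12064 > 10000 = 100² → acute
3 of the 6 are acute.

3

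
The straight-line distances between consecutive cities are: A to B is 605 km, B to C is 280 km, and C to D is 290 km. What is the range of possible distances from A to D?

35 ≤ AD ≤ 1175 km

The maximum is all hops collinear in one direction: 605 + 280 + 290 = 1175.
The longest hop is 605; the others sum to 570. Folding the others back against it leaves at least 605 − 570 = 35.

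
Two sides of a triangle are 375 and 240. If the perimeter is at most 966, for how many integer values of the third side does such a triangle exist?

216

Triangle inequality: 135 < x < 615. Perimeter ≤ 966 gives x ≤ 966 − 375 − 240 = 351.
So 135 < x ≤ 351; integers 136 through 351: 216 values.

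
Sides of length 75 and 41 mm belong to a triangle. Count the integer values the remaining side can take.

The third side lies in the open interval (34, 116).
Integers from 35 to 115 inclusive: 115 − 35 + 1 = 81.

81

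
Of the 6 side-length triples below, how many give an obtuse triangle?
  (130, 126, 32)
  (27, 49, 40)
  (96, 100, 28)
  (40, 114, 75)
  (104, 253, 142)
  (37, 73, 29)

(130,126,32): 32²+126² = 16900 = 130² → right
(27,49,40): 27²+40² = 2329 < 2401 = 49² → obtuse
(96,100,28): 28²+96² = 10000 = 100² → right
(40,114,75): 40²+75² = 7225 < 12996 = 114² → obtuse
(104,253,142): 104+142 ≤ 253, not a triangle
(37,73,29): 29+37 ≤ 73, not a triangle
2 of the 6 are obtuse.

2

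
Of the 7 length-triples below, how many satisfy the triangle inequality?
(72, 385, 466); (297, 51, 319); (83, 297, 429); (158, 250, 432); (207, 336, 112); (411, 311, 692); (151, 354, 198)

(72,385,466): 72+385 ≤ 466 → not valid
(51,297,319): 51+297 > 319 → valid
(83,297,429): 83+297 ≤ 429 → not valid
(158,250,432): 158+250 ≤ 432 → not valid
(112,207,336): 112+207 ≤ 336 → not valid
(311,411,692): 311+411 > 692 → valid
(151,198,354): 151+198 ≤ 354 → not valid
2 of the 7 triples form a triangle.

2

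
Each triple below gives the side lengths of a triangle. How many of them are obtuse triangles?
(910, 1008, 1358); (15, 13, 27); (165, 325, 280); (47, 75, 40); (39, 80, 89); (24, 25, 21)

2

(910,1008,1358): 910²+1008² = 1844164 = 1358² → right
(15,13,27): 13²+15² = 394 < 729 = 27² → obtuse
(165,325,280): 165²+280² = 105625 = 325² → right
(47,75,40): 40²+47² = 3809 < 5625 = 75² → obtuse
(39,80,89): 39²+80² = 7921 = 89² → right
(24,25,21): 21²+24² = 1017 > 625 = 25² → acute
2 of the 6 are obtuse.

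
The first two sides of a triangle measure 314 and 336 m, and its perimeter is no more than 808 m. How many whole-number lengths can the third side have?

136

Triangle inequality: 22 < x < 650. Perimeter ≤ 808 gives x ≤ 808 − 314 − 336 = 158.
So 22 < x ≤ 158; integers 23 through 158: 136 values.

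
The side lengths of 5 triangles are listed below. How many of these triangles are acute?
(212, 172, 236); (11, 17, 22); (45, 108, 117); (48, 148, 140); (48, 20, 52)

1

(212,172,236): 172²+212² = 74528 > 55696 = 236² → acute
(11,17,22): 11²+17² = 410 < 484 = 22² → obtuse
(45,108,117): 45²+108² = 13689 = 117² → right
(48,148,140): 48²+140² = 21904 = 148² → right
(48,20,52): 20²+48² = 2704 = 52² → right
1 of the 5 is acute.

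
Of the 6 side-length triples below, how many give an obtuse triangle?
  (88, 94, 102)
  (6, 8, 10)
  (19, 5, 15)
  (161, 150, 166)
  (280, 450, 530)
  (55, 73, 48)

1

(88,94,102): 88²+94² = 16580 > 10404 = 102² → acute
(6,8,10): 6²+8² = 100 = 10² → right
(19,5,15): 5²+15² = 250 < 361 = 19² → obtuse
(161,150,166): 150²+161² = 48421 > 27556 = 166² → acute
(280,450,530): 280²+450² = 280900 = 530² → right
(55,73,48): 48²+55² = 5329 = 73² → right
1 of the 6 is obtuse.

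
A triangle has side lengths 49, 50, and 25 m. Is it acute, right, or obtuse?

Compare the square of the longest side to the sum of squares of the other two: 25² + 49² = 3026 > 2500 = 50².

acute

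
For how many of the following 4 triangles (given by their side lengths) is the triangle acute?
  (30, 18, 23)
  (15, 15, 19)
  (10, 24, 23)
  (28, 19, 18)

(30,18,23): 18²+23² = 853 < 900 = 30² → obtuse
(15,15,19): 15²+15² = 450 > 361 = 19² → acute
(10,24,23): 10²+23² = 629 > 576 = 24² → acute
(28,19,18): 18²+19² = 685 < 784 = 28² → obtuse
2 of the 4 are acute.

2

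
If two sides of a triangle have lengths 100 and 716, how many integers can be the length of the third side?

199

The third side lies in the open interval (616, 816).
Integers from 617 to 815 inclusive: 815 − 617 + 1 = 199.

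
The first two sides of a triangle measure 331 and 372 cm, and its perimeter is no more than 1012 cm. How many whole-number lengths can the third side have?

Triangle inequality: 41 < x < 703. Perimeter ≤ 1012 gives x ≤ 1012 − 331 − 372 = 309.
So 41 < x ≤ 309; integers 42 through 309: 268 values.

268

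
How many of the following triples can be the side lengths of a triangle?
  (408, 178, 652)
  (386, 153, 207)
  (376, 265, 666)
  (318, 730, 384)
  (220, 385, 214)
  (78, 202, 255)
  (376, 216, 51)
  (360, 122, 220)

(178,408,652): 178+408 ≤ 652 → not valid
(153,207,386): 153+207 ≤ 386 → not valid
(265,376,666): 265+376 ≤ 666 → not valid
(318,384,730): 318+384 ≤ 730 → not valid
(214,220,385): 214+220 > 385 → valid
(78,202,255): 78+202 > 255 → valid
(51,216,376): 51+216 ≤ 376 → not valid
(122,220,360): 122+220 ≤ 360 → not valid
2 of the 8 triples form a triangle.

2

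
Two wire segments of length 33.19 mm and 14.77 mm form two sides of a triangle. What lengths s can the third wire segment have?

By the triangle inequality, s must be less than 33.19 + 14.77 = 47.96 and greater than |33.19 − 14.77| = 18.42.

18.42 < s < 47.96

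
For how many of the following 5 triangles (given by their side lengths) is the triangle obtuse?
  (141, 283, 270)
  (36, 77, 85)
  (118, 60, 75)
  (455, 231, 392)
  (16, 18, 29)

(141,283,270): 141²+270² = 92781 > 80089 = 283² → acute
(36,77,85): 36²+77² = 7225 = 85² → right
(118,60,75): 60²+75² = 9225 < 13924 = 118² → obtuse
(455,231,392): 231²+392² = 207025 = 455² → right
(16,18,29): 16²+18² = 580 < 841 = 29² → obtuse
2 of the 5 are obtuse.

2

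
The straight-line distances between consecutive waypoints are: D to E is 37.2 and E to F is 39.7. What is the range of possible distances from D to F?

By the triangle inequality, |37.2 − 39.7| ≤ DF ≤ 37.2 + 39.7.

2.5 ≤ DF ≤ 76.9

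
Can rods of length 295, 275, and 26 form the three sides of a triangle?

Yes

The longest side is 295, and the other two sum to 301.
Since 301 > 295, the triangle inequality holds.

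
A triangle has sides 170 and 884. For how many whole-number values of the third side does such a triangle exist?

339

The third side lies in the open interval (714, 1054).
Integers from 715 to 1053 inclusive: 1053 − 715 + 1 = 339.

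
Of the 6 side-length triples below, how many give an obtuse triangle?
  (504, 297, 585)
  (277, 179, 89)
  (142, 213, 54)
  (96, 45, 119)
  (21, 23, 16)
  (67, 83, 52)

(504,297,585): 297²+504² = 342225 = 585² → right
(277,179,89): 89+179 ≤ 277, not a triangle
(142,213,54): 54+142 ≤ 213, not a triangle
(96,45,119): 45²+96² = 11241 < 14161 = 119² → obtuse
(21,23,16): 16²+21² = 697 > 529 = 23² → acute
(67,83,52): 52²+67² = 7193 > 6889 = 83² → acute
1 of the 6 is obtuse.

1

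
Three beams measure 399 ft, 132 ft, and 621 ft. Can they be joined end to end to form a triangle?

The longest side is 621, but the other two sum to only 531.
531 < 621, so the triangle inequality fails.

No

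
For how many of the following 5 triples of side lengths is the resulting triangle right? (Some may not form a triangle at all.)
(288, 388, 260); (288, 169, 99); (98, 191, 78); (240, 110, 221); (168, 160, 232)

2

(288,388,260): 260²+288² = 150544 = 388² → right
(288,169,99): 99+169 ≤ 288, not a triangle
(98,191,78): 78+98 ≤ 191, not a triangle
(240,110,221): 110²+221² = 60941 > 57600 = 240² → acute
(168,160,232): 160²+168² = 53824 = 232² → right
2 of the 5 are right.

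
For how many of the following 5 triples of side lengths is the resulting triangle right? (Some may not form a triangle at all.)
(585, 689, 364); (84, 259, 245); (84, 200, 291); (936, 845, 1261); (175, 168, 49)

(585,689,364): 364²+585² = 474721 = 689² → right
(84,259,245): 84²+245² = 67081 = 259² → right
(84,200,291): 84+200 ≤ 291, not a triangle
(936,845,1261): 845²+936² = 1590121 = 1261² → right
(175,168,49): 49²+168² = 30625 = 175² → right
4 of the 5 are right.

4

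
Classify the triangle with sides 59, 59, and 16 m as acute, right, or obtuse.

Compare the square of the longest side to the sum of squares of the other two: 16² + 59² = 3737 > 3481 = 59².

acute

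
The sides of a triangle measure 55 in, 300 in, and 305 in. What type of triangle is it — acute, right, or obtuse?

Compare the square of the longest side to the sum of squares of the other two: 55² + 300² = 93025 = 305².

right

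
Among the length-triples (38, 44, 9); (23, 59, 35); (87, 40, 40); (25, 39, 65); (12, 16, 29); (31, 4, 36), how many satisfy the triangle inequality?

(9,38,44): 9+38 > 44 → valid
(23,35,59): 23+35 ≤ 59 → not valid
(40,40,87): 40+40 ≤ 87 → not valid
(25,39,65): 25+39 ≤ 65 → not valid
(12,16,29): 12+16 ≤ 29 → not valid
(4,31,36): 4+31 ≤ 36 → not valid
1 of the 6 triples forms a triangle.

1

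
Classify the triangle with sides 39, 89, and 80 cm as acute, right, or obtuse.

Compare the square of the longest side to the sum of squares of the other two: 39² + 80² = 7921 = 89².

right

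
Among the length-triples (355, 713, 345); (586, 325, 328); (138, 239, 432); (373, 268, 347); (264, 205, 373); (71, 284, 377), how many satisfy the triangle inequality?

(345,355,713): 345+355 ≤ 713 → not valid
(325,328,586): 325+328 > 586 → valid
(138,239,432): 138+239 ≤ 432 → not valid
(268,347,373): 268+347 > 373 → valid
(205,264,373): 205+264 > 373 → valid
(71,284,377): 71+284 ≤ 377 → not valid
3 of the 6 triples form a triangle.

3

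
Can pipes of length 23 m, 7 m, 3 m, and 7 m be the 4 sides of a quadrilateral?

For a quadrilateral, each side must be shorter than the sum of the others.
Here the longest side is 23, but the remaining 3 sides sum to only 17.

No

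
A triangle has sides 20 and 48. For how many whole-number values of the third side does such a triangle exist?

The third side lies in the open interval (28, 68).
Integers from 29 to 67 inclusive: 67 − 29 + 1 = 39.

39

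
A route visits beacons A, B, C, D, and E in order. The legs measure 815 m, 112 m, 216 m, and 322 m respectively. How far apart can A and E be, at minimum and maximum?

165 ≤ AE ≤ 1465 m

The maximum is all hops collinear in one direction: 815 + 112 + 216 + 322 = 1465.
The longest hop is 815; the others sum to 650. Folding the others back against it leaves at least 815 − 650 = 165.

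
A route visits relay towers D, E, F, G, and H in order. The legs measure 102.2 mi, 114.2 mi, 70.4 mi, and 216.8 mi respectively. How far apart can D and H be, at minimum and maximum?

0 ≤ DH ≤ 503.6 mi

The maximum is all hops collinear in one direction: 102.2 + 114.2 + 70.4 + 216.8 = 503.6.
The longest hop is 216.8; the others sum to 286.8. Since 216.8 ≤ 286.8, the path can fold back on itself completely, so the minimum distance is 0.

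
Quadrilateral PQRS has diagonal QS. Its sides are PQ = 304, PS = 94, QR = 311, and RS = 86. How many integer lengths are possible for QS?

171

From triangle PQS: 210 < QS < 398.
From triangle RQS: 225 < QS < 397.
Intersection: 225 < QS < 397, so integers 226 through 396: 171 values.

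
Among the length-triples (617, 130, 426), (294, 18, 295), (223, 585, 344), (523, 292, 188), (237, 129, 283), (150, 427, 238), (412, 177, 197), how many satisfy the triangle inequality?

(130,426,617): 130+426 ≤ 617 → not valid
(18,294,295): 18+294 > 295 → valid
(223,344,585): 223+344 ≤ 585 → not valid
(188,292,523): 188+292 ≤ 523 → not valid
(129,237,283): 129+237 > 283 → valid
(150,238,427): 150+238 ≤ 427 → not valid
(177,197,412): 177+197 ≤ 412 → not valid
2 of the 7 triples form a triangle.

2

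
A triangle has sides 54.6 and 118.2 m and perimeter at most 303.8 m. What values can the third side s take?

Triangle inequality alone gives 63.6 < s < 172.8.
The perimeter condition gives s ≤ 303.8 − 54.6 − 118.2 = 131.0.
Intersecting the two: 63.6 < s ≤ 131.0.

63.6 < s ≤ 131.0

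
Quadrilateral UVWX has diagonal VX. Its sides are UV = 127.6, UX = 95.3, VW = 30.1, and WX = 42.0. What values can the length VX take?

From triangle UVX: |127.6 − 95.3| < VX < 127.6 + 95.3, i.e. 32.3 < VX < 222.9.
From triangle WVX: 11.9 < VX < 72.1.
Both must hold, so VX lies in the intersection.

32.3 < VX < 72.1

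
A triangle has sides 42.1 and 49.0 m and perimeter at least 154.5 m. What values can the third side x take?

63.4 ≤ x < 91.1 m

Triangle inequality alone gives 6.9 < x < 91.1.
The perimeter condition gives x ≥ 154.5 − 42.1 − 49.0 = 63.4.
Intersecting the two: 63.4 ≤ x < 91.1.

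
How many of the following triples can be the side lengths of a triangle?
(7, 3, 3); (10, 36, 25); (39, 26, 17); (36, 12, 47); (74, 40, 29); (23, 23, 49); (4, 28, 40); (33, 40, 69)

(3,3,7): 3+3 ≤ 7 → not valid
(10,25,36): 10+25 ≤ 36 → not valid
(17,26,39): 17+26 > 39 → valid
(12,36,47): 12+36 > 47 → valid
(29,40,74): 29+40 ≤ 74 → not valid
(23,23,49): 23+23 ≤ 49 → not valid
(4,28,40): 4+28 ≤ 40 → not valid
(33,40,69): 33+40 > 69 → valid
3 of the 8 triples form a triangle.

3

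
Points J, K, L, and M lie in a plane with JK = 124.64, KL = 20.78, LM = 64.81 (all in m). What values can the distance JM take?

39.05 ≤ JM ≤ 210.23 m

The maximum is all hops collinear in one direction: 124.64 + 20.78 + 64.81 = 210.23.
The longest hop is 124.64; the others sum to 85.59. Folding the others back against it leaves at least 124.64 − 85.59 = 39.05.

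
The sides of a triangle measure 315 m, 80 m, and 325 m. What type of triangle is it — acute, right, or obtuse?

right

Compare the square of the longest side to the sum of squares of the other two: 80² + 315² = 105625 = 325².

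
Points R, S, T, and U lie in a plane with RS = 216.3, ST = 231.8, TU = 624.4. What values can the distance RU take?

176.3 ≤ RU ≤ 1072.5

The maximum is all hops collinear in one direction: 216.3 + 231.8 + 624.4 = 1072.5.
The longest hop is 624.4; the others sum to 448.1. Folding the others back against it leaves at least 624.4 − 448.1 = 176.3.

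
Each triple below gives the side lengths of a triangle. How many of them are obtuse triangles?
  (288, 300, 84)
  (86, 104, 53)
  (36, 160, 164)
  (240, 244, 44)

(288,300,84): 84²+288² = 90000 = 300² → right
(86,104,53): 53²+86² = 10205 < 10816 = 104² → obtuse
(36,160,164): 36²+160² = 26896 = 164² → right
(240,244,44): 44²+240² = 59536 = 244² → right
1 of the 4 is obtuse.

1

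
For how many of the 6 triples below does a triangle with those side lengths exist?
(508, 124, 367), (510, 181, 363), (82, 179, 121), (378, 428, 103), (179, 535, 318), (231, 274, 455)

(124,367,508): 124+367 ≤ 508 → not valid
(181,363,510): 181+363 > 510 → valid
(82,121,179): 82+121 > 179 → valid
(103,378,428): 103+378 > 428 → valid
(179,318,535): 179+318 ≤ 535 → not valid
(231,274,455): 231+274 > 455 → valid
4 of the 6 triples form a triangle.

4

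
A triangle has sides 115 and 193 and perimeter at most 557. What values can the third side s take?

Triangle inequality alone gives 78 < s < 308.
The perimeter condition gives s ≤ 557 − 115 − 193 = 249.
Intersecting the two: 78 < s ≤ 249.

78 < s ≤ 249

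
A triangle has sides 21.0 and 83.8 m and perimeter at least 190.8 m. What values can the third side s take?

Triangle inequality alone gives 62.8 < s < 104.8.
The perimeter condition gives s ≥ 190.8 − 21.0 − 83.8 = 86.0.
Intersecting the two: 86.0 ≤ s < 104.8.

86.0 ≤ s < 104.8 m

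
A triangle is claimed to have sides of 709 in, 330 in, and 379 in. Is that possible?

No

The two shorter sides sum to 709, exactly equal to the longest side 709.
That gives only a degenerate (flat) triangle — the inequality must be strict.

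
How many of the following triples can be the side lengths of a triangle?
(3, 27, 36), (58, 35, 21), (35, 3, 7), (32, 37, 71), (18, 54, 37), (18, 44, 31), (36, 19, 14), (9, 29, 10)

2

(3,27,36): 3+27 ≤ 36 → not valid
(21,35,58): 21+35 ≤ 58 → not valid
(3,7,35): 3+7 ≤ 35 → not valid
(32,37,71): 32+37 ≤ 71 → not valid
(18,37,54): 18+37 > 54 → valid
(18,31,44): 18+31 > 44 → valid
(14,19,36): 14+19 ≤ 36 → not valid
(9,10,29): 9+10 ≤ 29 → not valid
2 of the 8 triples form a triangle.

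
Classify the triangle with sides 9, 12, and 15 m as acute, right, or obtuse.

right

Compare the square of the longest side to the sum of squares of the other two: 9² + 12² = 225 = 15².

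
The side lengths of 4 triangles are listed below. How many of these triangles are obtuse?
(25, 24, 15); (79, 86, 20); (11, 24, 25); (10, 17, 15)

1

(25,24,15): 15²+24² = 801 > 625 = 25² → acute
(79,86,20): 20²+79² = 6641 < 7396 = 86² → obtuse
(11,24,25): 11²+24² = 697 > 625 = 25² → acute
(10,17,15): 10²+15² = 325 > 289 = 17² → acute
1 of the 4 is obtuse.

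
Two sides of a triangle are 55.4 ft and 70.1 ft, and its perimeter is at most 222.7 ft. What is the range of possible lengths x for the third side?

14.7 < x ≤ 97.2 ft

Triangle inequality alone gives 14.7 < x < 125.5.
The perimeter condition gives x ≤ 222.7 − 55.4 − 70.1 = 97.2.
Intersecting the two: 14.7 < x ≤ 97.2.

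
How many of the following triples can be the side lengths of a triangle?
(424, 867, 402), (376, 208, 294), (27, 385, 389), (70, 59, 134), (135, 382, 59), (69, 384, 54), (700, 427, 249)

2

(402,424,867): 402+424 ≤ 867 → not valid
(208,294,376): 208+294 > 376 → valid
(27,385,389): 27+385 > 389 → valid
(59,70,134): 59+70 ≤ 134 → not valid
(59,135,382): 59+135 ≤ 382 → not valid
(54,69,384): 54+69 ≤ 384 → not valid
(249,427,700): 249+427 ≤ 700 → not valid
2 of the 7 triples form a triangle.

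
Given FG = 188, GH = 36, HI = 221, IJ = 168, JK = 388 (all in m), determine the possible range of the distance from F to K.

The maximum is all hops collinear in one direction: 188 + 36 + 221 + 168 + 388 = 1001.
The longest hop is 388; the others sum to 613. Since 388 ≤ 613, the path can fold back on itself completely, so the minimum distance is 0.

0 ≤ FK ≤ 1001 m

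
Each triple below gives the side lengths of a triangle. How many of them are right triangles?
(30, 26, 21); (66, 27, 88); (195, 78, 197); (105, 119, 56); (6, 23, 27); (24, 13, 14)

(30,26,21): 21²+26² = 1117 > 900 = 30² → acute
(66,27,88): 27²+66² = 5085 < 7744 = 88² → obtuse
(195,78,197): 78²+195² = 44109 > 38809 = 197² → acute
(105,119,56): 56²+105² = 14161 = 119² → right
(6,23,27): 6²+23² = 565 < 729 = 27² → obtuse
(24,13,14): 13²+14² = 365 < 576 = 24² → obtuse
1 of the 6 is right.

1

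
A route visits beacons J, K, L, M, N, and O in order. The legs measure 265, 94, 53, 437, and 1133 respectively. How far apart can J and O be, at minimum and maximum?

284 ≤ JO ≤ 1982

The maximum is all hops collinear in one direction: 265 + 94 + 53 + 437 + 1133 = 1982.
The longest hop is 1133; the others sum to 849. Folding the others back against it leaves at least 1133 − 849 = 284.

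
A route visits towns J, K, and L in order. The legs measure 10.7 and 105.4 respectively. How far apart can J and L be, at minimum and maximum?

94.7 ≤ JL ≤ 116.1

By the triangle inequality, |10.7 − 105.4| ≤ JL ≤ 10.7 + 105.4.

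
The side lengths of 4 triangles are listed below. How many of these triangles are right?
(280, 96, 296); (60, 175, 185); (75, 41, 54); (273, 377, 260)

(280,96,296): 96²+280² = 87616 = 296² → right
(60,175,185): 60²+175² = 34225 = 185² → right
(75,41,54): 41²+54² = 4597 < 5625 = 75² → obtuse
(273,377,260): 260²+273² = 142129 = 377² → right
3 of the 4 are right.

3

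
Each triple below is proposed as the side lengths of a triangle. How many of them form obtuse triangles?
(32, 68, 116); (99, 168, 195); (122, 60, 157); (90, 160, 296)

1

(32,68,116): 32+68 ≤ 116, not a triangle
(99,168,195): 99²+168² = 38025 = 195² → right
(122,60,157): 60²+122² = 18484 < 24649 = 157² → obtuse
(90,160,296): 90+160 ≤ 296, not a triangle
1 of the 4 is obtuse.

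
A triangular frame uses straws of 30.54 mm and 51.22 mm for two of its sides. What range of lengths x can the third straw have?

By the triangle inequality, x must be less than 30.54 + 51.22 = 81.76 and greater than |30.54 − 51.22| = 20.68.

20.68 < x < 81.76 (mm)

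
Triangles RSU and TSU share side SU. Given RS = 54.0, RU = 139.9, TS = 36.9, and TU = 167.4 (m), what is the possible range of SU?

From triangle RSU: |54.0 − 139.9| < SU < 54.0 + 139.9, i.e. 85.9 < SU < 193.9.
From triangle TSU: 130.5 < SU < 204.3.
Both must hold, so SU lies in the intersection.

130.5 < SU < 193.9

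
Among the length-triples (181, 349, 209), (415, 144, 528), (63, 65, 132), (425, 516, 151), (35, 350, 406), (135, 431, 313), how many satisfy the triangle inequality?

(181,209,349): 181+209 > 349 → valid
(144,415,528): 144+415 > 528 → valid
(63,65,132): 63+65 ≤ 132 → not valid
(151,425,516): 151+425 > 516 → valid
(35,350,406): 35+350 ≤ 406 → not valid
(135,313,431): 135+313 > 431 → valid
4 of the 6 triples form a triangle.

4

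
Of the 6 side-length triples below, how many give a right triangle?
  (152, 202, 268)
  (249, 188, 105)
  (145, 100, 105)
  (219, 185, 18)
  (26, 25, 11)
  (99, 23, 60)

1

(152,202,268): 152²+202² = 63908 < 71824 = 268² → obtuse
(249,188,105): 105²+188² = 46369 < 62001 = 249² → obtuse
(145,100,105): 100²+105² = 21025 = 145² → right
(219,185,18): 18+185 ≤ 219, not a triangle
(26,25,11): 11²+25² = 746 > 676 = 26² → acute
(99,23,60): 23+60 ≤ 99, not a triangle
1 of the 6 is right.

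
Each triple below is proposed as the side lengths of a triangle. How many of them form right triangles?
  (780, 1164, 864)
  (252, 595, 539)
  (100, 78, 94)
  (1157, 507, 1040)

(780,1164,864): 780²+864² = 1354896 = 1164² → right
(252,595,539): 252²+539² = 354025 = 595² → right
(100,78,94): 78²+94² = 14920 > 10000 = 100² → acute
(1157,507,1040): 507²+1040² = 1338649 = 1157² → right
3 of the 4 are right.

3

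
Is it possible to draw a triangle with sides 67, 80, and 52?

The longest side is 80, and the other two sum to 119.
Since 119 > 80, the triangle inequality holds.

Yes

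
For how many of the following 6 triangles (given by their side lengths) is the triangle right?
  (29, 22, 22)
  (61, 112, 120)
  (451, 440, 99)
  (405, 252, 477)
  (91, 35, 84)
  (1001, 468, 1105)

(29,22,22): 22²+22² = 968 > 841 = 29² → acute
(61,112,120): 61²+112² = 16265 > 14400 = 120² → acute
(451,440,99): 99²+440² = 203401 = 451² → right
(405,252,477): 252²+405² = 227529 = 477² → right
(91,35,84): 35²+84² = 8281 = 91² → right
(1001,468,1105): 468²+1001² = 1221025 = 1105² → right
4 of the 6 are right.

4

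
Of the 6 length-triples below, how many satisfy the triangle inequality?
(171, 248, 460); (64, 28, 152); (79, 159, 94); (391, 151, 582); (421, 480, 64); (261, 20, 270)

3

(171,248,460): 171+248 ≤ 460 → not valid
(28,64,152): 28+64 ≤ 152 → not valid
(79,94,159): 79+94 > 159 → valid
(151,391,582): 151+391 ≤ 582 → not valid
(64,421,480): 64+421 > 480 → valid
(20,261,270): 20+261 > 270 → valid
3 of the 6 triples form a triangle.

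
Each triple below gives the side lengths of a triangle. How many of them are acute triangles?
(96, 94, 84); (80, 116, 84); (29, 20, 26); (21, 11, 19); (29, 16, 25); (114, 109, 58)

5

(96,94,84): 84²+94² = 15892 > 9216 = 96² → acute
(80,116,84): 80²+84² = 13456 = 116² → right
(29,20,26): 20²+26² = 1076 > 841 = 29² → acute
(21,11,19): 11²+19² = 482 > 441 = 21² → acute
(29,16,25): 16²+25² = 881 > 841 = 29² → acute
(114,109,58): 58²+109² = 15245 > 12996 = 114² → acute
5 of the 6 are acute.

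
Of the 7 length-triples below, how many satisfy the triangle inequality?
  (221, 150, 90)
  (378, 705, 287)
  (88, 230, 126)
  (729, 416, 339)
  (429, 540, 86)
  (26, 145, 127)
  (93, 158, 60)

3

(90,150,221): 90+150 > 221 → valid
(287,378,705): 287+378 ≤ 705 → not valid
(88,126,230): 88+126 ≤ 230 → not valid
(339,416,729): 339+416 > 729 → valid
(86,429,540): 86+429 ≤ 540 → not valid
(26,127,145): 26+127 > 145 → valid
(60,93,158): 60+93 ≤ 158 → not valid
3 of the 7 triples form a triangle.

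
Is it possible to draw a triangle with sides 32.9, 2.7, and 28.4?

No

The longest side is 32.9, but the other two sum to only 31.1.
31.1 < 32.9, so the triangle inequality fails.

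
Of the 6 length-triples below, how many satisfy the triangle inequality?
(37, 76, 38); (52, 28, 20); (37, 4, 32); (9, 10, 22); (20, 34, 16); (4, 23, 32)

1

(37,38,76): 37+38 ≤ 76 → not valid
(20,28,52): 20+28 ≤ 52 → not valid
(4,32,37): 4+32 ≤ 37 → not valid
(9,10,22): 9+10 ≤ 22 → not valid
(16,20,34): 16+20 > 34 → valid
(4,23,32): 4+23 ≤ 32 → not valid
1 of the 6 triples forms a triangle.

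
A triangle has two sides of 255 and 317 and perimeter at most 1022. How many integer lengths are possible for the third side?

388

Triangle inequality: 62 < x < 572. Perimeter ≤ 1022 gives x ≤ 1022 − 255 − 317 = 450.
So 62 < x ≤ 450; integers 63 through 450: 388 values.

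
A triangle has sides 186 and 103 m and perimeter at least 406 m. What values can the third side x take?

Triangle inequality alone gives 83 < x < 289.
The perimeter condition gives x ≥ 406 − 186 − 103 = 117.
Intersecting the two: 117 ≤ x < 289.

117 ≤ x < 289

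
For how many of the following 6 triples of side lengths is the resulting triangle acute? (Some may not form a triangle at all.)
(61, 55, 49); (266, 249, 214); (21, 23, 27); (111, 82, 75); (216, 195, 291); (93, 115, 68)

5

(61,55,49): 49²+55² = 5426 > 3721 = 61² → acute
(266,249,214): 214²+249² = 107797 > 70756 = 266² → acute
(21,23,27): 21²+23² = 970 > 729 = 27² → acute
(111,82,75): 75²+82² = 12349 > 12321 = 111² → acute
(216,195,291): 195²+216² = 84681 = 291² → right
(93,115,68): 68²+93² = 13273 > 13225 = 115² → acute
5 of the 6 are acute.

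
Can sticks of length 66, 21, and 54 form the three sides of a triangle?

Yes

The longest side is 66, and the other two sum to 75.
Since 75 > 66, the triangle inequality holds.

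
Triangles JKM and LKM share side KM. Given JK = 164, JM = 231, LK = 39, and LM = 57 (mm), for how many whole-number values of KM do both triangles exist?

28

From triangle JKM: 67 < KM < 395.
From triangle LKM: 18 < KM < 96.
Intersection: 67 < KM < 96, so integers 68 through 95: 28 values.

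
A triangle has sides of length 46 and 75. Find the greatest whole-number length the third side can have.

The third side must be strictly less than 46 + 75 = 121.
The largest integer below 121 is 120.

120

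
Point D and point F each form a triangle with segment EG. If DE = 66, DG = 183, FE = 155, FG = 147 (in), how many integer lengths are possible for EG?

From triangle DEG: 117 < EG < 249.
From triangle FEG: 8 < EG < 302.
Intersection: 117 < EG < 249, so integers 118 through 248: 131 values.

131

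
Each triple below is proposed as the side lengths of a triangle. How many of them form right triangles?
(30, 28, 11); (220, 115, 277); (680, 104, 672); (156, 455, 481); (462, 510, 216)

(30,28,11): 11²+28² = 905 > 900 = 30² → acute
(220,115,277): 115²+220² = 61625 < 76729 = 277² → obtuse
(680,104,672): 104²+672² = 462400 = 680² → right
(156,455,481): 156²+455² = 231361 = 481² → right
(462,510,216): 216²+462² = 260100 = 510² → right
3 of the 5 are right.

3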